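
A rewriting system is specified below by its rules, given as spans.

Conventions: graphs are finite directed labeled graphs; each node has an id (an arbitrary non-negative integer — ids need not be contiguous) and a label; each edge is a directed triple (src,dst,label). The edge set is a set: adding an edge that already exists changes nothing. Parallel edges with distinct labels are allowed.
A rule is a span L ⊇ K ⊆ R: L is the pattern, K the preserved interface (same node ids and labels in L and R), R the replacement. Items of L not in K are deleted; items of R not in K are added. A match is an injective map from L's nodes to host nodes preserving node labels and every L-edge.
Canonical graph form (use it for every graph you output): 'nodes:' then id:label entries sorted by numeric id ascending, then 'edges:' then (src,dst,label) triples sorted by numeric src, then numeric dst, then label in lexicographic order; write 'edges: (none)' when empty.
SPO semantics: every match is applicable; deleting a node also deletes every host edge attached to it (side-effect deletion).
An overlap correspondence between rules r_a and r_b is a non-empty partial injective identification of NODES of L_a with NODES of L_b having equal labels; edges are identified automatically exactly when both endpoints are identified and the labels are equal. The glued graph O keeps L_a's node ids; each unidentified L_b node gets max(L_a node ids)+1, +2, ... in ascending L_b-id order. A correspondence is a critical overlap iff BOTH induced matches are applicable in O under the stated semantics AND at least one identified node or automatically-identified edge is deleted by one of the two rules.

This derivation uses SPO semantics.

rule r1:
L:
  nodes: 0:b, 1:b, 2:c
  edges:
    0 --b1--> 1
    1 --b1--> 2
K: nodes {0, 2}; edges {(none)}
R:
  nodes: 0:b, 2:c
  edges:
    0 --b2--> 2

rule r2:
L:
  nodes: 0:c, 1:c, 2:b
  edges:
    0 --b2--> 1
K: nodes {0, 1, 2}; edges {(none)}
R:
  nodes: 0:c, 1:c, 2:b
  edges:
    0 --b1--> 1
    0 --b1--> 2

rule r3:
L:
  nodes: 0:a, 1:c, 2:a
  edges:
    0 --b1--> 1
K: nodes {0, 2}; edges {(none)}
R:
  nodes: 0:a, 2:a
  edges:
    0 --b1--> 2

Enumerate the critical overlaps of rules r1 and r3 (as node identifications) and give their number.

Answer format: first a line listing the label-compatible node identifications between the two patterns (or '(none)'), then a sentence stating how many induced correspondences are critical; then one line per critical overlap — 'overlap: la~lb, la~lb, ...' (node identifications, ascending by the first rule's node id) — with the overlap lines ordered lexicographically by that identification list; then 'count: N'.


label-compatible node identifications between L(r1) and L(r3): 2~1
1 of the induced correspondences is a critical overlap of r1 and r3.
overlap: 2~1
count: 1


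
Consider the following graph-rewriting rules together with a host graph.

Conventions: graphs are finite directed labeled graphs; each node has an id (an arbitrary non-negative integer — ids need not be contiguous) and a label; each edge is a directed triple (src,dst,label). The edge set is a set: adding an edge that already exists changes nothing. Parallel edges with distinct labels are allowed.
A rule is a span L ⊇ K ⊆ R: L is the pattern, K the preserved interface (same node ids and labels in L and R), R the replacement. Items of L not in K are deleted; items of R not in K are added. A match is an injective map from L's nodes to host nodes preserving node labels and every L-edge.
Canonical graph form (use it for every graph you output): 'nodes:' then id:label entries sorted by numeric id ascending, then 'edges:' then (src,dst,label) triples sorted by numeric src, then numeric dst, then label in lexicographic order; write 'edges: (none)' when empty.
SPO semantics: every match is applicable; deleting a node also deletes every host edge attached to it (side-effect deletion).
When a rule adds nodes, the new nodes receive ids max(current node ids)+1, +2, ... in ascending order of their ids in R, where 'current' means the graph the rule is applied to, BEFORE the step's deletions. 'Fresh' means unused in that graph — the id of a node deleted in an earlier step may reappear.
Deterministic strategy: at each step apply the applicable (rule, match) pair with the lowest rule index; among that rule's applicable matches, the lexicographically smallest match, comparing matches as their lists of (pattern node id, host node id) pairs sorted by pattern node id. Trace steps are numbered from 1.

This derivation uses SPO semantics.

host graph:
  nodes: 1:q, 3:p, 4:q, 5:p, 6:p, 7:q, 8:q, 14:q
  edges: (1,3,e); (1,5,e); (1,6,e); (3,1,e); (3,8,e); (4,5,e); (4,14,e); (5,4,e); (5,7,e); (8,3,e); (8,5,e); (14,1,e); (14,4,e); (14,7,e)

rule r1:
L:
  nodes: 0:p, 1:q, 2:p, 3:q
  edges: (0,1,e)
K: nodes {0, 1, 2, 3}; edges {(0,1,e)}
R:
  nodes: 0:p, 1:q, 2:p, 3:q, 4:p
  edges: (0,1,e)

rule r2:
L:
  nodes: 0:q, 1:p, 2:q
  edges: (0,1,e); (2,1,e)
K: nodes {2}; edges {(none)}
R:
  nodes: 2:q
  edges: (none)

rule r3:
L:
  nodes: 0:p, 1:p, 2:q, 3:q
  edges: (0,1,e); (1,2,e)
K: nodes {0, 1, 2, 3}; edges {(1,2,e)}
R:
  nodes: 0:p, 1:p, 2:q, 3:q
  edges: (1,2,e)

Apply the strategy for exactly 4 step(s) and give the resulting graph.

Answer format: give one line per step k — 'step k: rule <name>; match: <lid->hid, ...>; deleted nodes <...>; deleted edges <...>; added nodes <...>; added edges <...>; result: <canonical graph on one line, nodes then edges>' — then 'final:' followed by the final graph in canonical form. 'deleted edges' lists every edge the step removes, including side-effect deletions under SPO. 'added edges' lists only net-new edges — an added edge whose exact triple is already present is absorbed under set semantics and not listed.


step 1: rule r1; match: 0->3, 1->1, 2->5, 3->4; deleted nodes (none); deleted edges (none); added nodes 15; added edges (none); result: nodes: 1:q, 3:p, 4:q, 5:p, 6:p, 7:q, 8:q, 14:q, 15:p edges: (1,3,e); (1,5,e); (1,6,e); (3,1,e); (3,8,e); (4,5,e); (4,14,e); (5,4,e); (5,7,e); (8,3,e); (8,5,e); (14,1,e); (14,4,e); (14,7,e)
step 2: rule r1; match: 0->3, 1->1, 2->5, 3->4; deleted nodes (none); deleted edges (none); added nodes 16; added edges (none); result: nodes: 1:q, 3:p, 4:q, 5:p, 6:p, 7:q, 8:q, 14:q, 15:p, 16:p edges: (1,3,e); (1,5,e); (1,6,e); (3,1,e); (3,8,e); (4,5,e); (4,14,e); (5,4,e); (5,7,e); (8,3,e); (8,5,e); (14,1,e); (14,4,e); (14,7,e)
step 3: rule r1; match: 0->3, 1->1, 2->5, 3->4; deleted nodes (none); deleted edges (none); added nodes 17; added edges (none); result: nodes: 1:q, 3:p, 4:q, 5:p, 6:p, 7:q, 8:q, 14:q, 15:p, 16:p, 17:p edges: (1,3,e); (1,5,e); (1,6,e); (3,1,e); (3,8,e); (4,5,e); (4,14,e); (5,4,e); (5,7,e); (8,3,e); (8,5,e); (14,1,e); (14,4,e); (14,7,e)
step 4: rule r1; match: 0->3, 1->1, 2->5, 3->4; deleted nodes (none); deleted edges (none); added nodes 18; added edges (none); result: nodes: 1:q, 3:p, 4:q, 5:p, 6:p, 7:q, 8:q, 14:q, 15:p, 16:p, 17:p, 18:p edges: (1,3,e); (1,5,e); (1,6,e); (3,1,e); (3,8,e); (4,5,e); (4,14,e); (5,4,e); (5,7,e); (8,3,e); (8,5,e); (14,1,e); (14,4,e); (14,7,e)
final:
nodes: 1:q, 3:p, 4:q, 5:p, 6:p, 7:q, 8:q, 14:q, 15:p, 16:p, 17:p, 18:p
edges: (1,3,e); (1,5,e); (1,6,e); (3,1,e); (3,8,e); (4,5,e); (4,14,e); (5,4,e); (5,7,e); (8,3,e); (8,5,e); (14,1,e); (14,4,e); (14,7,e)


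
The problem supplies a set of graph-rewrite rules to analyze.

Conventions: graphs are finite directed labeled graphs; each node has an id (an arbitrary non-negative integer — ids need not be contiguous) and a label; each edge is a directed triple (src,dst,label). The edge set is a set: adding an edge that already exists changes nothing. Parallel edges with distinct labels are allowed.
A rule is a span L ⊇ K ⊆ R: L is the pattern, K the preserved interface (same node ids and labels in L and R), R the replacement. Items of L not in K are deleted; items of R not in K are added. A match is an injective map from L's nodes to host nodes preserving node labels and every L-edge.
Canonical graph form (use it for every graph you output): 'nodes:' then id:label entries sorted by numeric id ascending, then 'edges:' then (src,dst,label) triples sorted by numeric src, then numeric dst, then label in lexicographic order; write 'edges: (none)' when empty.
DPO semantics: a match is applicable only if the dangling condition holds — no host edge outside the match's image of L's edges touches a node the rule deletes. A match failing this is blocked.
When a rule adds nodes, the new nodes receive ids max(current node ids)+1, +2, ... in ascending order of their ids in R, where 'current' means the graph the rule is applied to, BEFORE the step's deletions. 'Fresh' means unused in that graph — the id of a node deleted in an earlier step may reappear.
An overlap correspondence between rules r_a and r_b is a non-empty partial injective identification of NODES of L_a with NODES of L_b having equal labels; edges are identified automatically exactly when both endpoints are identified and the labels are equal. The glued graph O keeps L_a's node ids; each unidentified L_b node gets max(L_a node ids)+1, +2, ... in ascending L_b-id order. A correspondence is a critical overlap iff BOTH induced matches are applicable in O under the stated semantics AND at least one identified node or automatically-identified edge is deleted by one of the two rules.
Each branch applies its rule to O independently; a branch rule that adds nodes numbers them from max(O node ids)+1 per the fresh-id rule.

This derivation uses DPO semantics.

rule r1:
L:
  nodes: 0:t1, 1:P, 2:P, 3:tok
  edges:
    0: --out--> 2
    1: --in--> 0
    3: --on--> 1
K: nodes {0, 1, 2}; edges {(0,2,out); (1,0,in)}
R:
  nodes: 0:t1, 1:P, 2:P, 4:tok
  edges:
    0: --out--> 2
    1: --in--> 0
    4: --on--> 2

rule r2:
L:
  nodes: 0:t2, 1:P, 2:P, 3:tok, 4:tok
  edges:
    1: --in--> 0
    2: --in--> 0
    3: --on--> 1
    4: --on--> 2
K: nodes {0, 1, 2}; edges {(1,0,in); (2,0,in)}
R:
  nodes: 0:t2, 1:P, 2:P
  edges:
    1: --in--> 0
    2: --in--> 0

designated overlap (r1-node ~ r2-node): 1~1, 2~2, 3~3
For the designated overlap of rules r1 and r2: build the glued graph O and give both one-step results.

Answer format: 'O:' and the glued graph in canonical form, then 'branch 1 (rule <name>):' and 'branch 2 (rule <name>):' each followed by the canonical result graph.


O:
nodes: 0:t1, 1:P, 2:P, 3:tok, 4:t2, 5:tok
edges: (0,2,out); (1,0,in); (1,4,in); (2,4,in); (3,1,on); (5,2,on)
branch 1 (rule r1):
nodes: 0:t1, 1:P, 2:P, 4:t2, 5:tok, 6:tok
edges: (0,2,out); (1,0,in); (1,4,in); (2,4,in); (5,2,on); (6,2,on)
branch 2 (rule r2):
nodes: 0:t1, 1:P, 2:P, 4:t2
edges: (0,2,out); (1,0,in); (1,4,in); (2,4,in)


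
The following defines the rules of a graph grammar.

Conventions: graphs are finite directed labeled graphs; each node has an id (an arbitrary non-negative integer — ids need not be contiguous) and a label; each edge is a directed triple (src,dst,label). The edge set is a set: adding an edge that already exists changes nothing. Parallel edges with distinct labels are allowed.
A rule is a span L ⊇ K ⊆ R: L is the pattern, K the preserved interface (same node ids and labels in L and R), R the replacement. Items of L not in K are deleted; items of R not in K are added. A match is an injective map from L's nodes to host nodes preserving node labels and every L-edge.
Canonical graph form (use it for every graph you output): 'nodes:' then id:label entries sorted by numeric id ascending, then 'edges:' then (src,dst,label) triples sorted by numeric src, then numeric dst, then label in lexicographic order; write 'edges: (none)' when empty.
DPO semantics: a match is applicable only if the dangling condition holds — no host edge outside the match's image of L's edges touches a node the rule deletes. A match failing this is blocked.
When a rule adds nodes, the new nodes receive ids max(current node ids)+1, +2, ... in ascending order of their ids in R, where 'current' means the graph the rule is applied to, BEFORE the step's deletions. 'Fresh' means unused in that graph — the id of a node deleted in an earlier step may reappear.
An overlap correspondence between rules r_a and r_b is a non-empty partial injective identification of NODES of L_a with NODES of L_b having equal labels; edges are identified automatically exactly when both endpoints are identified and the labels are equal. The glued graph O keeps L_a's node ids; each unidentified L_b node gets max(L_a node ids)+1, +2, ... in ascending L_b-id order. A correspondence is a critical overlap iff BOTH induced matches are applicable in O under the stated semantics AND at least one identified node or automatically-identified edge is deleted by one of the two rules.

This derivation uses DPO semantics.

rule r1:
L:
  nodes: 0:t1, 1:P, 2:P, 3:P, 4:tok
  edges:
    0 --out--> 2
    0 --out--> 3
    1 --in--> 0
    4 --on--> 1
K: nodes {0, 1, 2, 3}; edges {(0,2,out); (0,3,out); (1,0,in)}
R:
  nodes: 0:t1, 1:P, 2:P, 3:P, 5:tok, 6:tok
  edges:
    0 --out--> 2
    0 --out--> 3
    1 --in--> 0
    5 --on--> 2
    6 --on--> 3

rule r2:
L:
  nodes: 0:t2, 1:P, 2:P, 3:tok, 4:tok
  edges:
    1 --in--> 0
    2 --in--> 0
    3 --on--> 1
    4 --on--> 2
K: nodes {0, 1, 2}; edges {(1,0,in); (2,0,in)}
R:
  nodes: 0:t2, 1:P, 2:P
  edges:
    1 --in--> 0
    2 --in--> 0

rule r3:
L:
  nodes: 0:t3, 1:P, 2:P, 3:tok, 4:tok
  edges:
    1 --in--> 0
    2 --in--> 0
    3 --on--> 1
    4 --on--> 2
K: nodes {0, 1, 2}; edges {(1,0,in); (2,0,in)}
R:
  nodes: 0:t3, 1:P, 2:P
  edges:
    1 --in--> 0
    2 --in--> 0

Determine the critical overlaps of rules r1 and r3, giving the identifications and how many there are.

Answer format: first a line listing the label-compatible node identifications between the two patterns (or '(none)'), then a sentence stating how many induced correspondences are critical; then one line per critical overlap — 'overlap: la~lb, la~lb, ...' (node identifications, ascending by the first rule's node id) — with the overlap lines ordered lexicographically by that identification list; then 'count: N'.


label-compatible node identifications between L(r1) and L(r3): 1~1, 1~2, 2~1, 2~2, 3~1, 3~2, 4~3, 4~4
6 of the induced correspondences are critical overlaps of r1 and r3.
overlap: 1~1, 2~2, 4~3
overlap: 1~1, 3~2, 4~3
overlap: 1~1, 4~3
overlap: 1~2, 2~1, 4~4
overlap: 1~2, 3~1, 4~4
overlap: 1~2, 4~4
count: 6


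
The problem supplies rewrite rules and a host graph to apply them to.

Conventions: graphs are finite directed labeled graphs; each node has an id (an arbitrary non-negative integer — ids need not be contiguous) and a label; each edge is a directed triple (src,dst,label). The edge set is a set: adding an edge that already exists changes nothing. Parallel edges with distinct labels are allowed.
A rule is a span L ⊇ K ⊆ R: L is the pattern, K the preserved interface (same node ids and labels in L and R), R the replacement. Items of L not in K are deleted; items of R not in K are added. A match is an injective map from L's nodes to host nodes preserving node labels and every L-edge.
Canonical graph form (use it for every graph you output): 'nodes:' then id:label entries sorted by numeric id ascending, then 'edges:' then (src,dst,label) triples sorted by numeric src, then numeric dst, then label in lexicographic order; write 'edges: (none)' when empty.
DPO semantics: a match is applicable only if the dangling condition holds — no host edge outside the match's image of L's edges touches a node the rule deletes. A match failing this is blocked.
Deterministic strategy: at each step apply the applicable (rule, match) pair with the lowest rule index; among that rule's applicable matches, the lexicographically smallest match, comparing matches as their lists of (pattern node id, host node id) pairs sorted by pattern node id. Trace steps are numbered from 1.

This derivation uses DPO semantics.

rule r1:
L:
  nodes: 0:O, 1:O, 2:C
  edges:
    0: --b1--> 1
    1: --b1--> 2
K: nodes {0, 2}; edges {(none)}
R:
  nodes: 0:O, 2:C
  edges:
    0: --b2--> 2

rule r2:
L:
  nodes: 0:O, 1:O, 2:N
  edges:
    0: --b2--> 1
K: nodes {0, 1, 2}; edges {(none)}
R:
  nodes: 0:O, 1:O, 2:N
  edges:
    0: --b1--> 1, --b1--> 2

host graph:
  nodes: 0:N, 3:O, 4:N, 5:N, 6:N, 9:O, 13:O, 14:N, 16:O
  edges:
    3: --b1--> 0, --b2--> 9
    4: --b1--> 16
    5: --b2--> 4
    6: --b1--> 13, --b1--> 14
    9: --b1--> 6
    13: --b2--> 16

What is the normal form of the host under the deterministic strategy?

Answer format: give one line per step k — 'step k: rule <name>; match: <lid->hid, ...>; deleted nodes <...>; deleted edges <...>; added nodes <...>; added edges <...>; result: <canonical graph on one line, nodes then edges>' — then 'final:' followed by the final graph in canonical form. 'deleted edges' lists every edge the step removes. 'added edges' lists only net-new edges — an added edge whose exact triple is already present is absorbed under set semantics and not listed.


step 1: rule r2; match: 0->3, 1->9, 2->0; deleted nodes (none); deleted edges (3,9,b2); added nodes (none); added edges (3,9,b1); result: nodes: 0:N, 3:O, 4:N, 5:N, 6:N, 9:O, 13:O, 14:N, 16:O edges: (3,0,b1); (3,9,b1); (4,16,b1); (5,4,b2); (6,13,b1); (6,14,b1); (9,6,b1); (13,16,b2)
step 2: rule r2; match: 0->13, 1->16, 2->0; deleted nodes (none); deleted edges (13,16,b2); added nodes (none); added edges (13,0,b1); (13,16,b1); result: nodes: 0:N, 3:O, 4:N, 5:N, 6:N, 9:O, 13:O, 14:N, 16:O edges: (3,0,b1); (3,9,b1); (4,16,b1); (5,4,b2); (6,13,b1); (6,14,b1); (9,6,b1); (13,0,b1); (13,16,b1)
final:
nodes: 0:N, 3:O, 4:N, 5:N, 6:N, 9:O, 13:O, 14:N, 16:O
edges: (3,0,b1); (3,9,b1); (4,16,b1); (5,4,b2); (6,13,b1); (6,14,b1); (9,6,b1); (13,0,b1); (13,16,b1)


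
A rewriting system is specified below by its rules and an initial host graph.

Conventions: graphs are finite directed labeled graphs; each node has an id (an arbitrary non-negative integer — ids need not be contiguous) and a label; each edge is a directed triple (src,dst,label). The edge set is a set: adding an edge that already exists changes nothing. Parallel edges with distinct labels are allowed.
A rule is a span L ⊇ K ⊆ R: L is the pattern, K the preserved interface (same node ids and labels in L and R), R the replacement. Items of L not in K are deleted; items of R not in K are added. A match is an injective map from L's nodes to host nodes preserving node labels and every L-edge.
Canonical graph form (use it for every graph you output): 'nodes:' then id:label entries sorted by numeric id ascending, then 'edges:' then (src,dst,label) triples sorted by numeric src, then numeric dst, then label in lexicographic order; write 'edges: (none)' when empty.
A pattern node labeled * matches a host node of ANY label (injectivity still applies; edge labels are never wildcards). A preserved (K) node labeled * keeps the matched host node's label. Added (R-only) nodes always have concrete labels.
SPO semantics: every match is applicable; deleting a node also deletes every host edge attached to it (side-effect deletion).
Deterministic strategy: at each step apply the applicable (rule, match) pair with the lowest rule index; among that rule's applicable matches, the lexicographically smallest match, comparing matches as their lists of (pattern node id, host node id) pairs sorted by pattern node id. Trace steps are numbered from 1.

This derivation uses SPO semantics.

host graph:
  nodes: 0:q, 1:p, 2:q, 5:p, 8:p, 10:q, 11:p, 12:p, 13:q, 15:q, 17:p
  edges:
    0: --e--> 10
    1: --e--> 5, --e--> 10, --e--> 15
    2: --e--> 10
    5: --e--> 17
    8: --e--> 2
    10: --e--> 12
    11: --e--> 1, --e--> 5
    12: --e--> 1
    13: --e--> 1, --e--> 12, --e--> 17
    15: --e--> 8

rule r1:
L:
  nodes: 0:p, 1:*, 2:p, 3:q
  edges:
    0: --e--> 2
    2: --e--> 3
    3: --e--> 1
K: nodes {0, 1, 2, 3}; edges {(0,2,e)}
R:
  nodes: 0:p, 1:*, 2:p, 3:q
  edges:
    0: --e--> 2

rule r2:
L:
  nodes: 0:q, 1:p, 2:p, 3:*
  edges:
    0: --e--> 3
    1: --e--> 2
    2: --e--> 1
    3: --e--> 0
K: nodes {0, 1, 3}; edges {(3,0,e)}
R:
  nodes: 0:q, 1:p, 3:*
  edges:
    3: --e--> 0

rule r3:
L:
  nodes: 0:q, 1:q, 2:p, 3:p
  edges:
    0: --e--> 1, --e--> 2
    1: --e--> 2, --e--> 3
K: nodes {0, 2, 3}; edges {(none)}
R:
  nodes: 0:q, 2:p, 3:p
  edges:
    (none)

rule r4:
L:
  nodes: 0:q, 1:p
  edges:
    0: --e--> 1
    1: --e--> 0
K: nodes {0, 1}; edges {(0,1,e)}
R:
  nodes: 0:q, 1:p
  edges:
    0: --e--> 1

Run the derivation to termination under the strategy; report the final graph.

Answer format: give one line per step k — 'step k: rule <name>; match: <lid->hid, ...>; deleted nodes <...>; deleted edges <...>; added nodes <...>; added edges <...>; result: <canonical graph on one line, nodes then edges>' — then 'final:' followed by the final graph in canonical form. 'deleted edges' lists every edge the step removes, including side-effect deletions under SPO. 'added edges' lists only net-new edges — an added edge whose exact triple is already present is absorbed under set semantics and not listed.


step 1: rule r1; match: 0->11, 1->8, 2->1, 3->15; deleted nodes (none); deleted edges (1,15,e); (15,8,e); added nodes (none); added edges (none); result: nodes: 0:q, 1:p, 2:q, 5:p, 8:p, 10:q, 11:p, 12:p, 13:q, 15:q, 17:p edges: (0,10,e); (1,5,e); (1,10,e); (2,10,e); (5,17,e); (8,2,e); (10,12,e); (11,1,e); (11,5,e); (12,1,e); (13,1,e); (13,12,e); (13,17,e)
step 2: rule r1; match: 0->11, 1->12, 2->1, 3->10; deleted nodes (none); deleted edges (1,10,e); (10,12,e); added nodes (none); added edges (none); result: nodes: 0:q, 1:p, 2:q, 5:p, 8:p, 10:q, 11:p, 12:p, 13:q, 15:q, 17:p edges: (0,10,e); (1,5,e); (2,10,e); (5,17,e); (8,2,e); (11,1,e); (11,5,e); (12,1,e); (13,1,e); (13,12,e); (13,17,e)
final:
nodes: 0:q, 1:p, 2:q, 5:p, 8:p, 10:q, 11:p, 12:p, 13:q, 15:q, 17:p
edges: (0,10,e); (1,5,e); (2,10,e); (5,17,e); (8,2,e); (11,1,e); (11,5,e); (12,1,e); (13,1,e); (13,12,e); (13,17,e)


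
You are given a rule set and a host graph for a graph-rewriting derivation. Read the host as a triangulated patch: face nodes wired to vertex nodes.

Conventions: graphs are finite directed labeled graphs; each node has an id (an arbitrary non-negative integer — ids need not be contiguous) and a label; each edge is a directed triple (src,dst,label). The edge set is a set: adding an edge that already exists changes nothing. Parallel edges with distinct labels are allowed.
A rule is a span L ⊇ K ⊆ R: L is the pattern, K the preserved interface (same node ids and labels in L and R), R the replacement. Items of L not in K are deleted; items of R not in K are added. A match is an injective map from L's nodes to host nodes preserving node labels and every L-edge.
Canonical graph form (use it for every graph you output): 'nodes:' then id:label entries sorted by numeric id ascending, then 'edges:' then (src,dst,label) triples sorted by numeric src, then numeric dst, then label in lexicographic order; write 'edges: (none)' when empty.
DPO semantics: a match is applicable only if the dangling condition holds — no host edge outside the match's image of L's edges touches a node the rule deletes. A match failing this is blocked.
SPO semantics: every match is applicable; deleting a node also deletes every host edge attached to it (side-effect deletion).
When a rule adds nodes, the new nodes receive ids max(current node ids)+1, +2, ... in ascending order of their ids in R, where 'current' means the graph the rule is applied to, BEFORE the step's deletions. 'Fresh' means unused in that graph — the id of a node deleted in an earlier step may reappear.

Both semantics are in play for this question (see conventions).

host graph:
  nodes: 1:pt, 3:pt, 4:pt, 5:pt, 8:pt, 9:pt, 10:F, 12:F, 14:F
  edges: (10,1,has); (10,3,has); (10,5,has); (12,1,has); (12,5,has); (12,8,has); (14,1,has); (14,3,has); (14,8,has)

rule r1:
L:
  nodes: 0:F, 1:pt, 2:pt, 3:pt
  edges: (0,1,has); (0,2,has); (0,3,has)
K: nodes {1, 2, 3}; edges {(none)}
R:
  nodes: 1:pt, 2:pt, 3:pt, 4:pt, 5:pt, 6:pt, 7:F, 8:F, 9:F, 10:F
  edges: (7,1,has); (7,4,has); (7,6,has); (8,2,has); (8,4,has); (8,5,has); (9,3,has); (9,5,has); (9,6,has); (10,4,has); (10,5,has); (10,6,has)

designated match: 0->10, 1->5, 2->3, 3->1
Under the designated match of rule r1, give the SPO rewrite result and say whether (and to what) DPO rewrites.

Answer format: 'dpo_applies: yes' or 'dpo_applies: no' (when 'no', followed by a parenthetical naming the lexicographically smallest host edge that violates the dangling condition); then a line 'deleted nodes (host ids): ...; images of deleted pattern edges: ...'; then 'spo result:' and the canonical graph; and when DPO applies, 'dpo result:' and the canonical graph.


dpo_applies: yes
deleted nodes (host ids): 10; images of deleted pattern edges: (10,1,has); (10,3,has); (10,5,has)
spo result:
nodes: 1:pt, 3:pt, 4:pt, 5:pt, 8:pt, 9:pt, 12:F, 14:F, 15:pt, 16:pt, 17:pt, 18:F, 19:F, 20:F, 21:F
edges: (12,1,has); (12,5,has); (12,8,has); (14,1,has); (14,3,has); (14,8,has); (18,5,has); (18,15,has); (18,17,has); (19,3,has); (19,15,has); (19,16,has); (20,1,has); (20,16,has); (20,17,has); (21,15,has); (21,16,has); (21,17,has)
dpo result:
nodes: 1:pt, 3:pt, 4:pt, 5:pt, 8:pt, 9:pt, 12:F, 14:F, 15:pt, 16:pt, 17:pt, 18:F, 19:F, 20:F, 21:F
edges: (12,1,has); (12,5,has); (12,8,has); (14,1,has); (14,3,has); (14,8,has); (18,5,has); (18,15,has); (18,17,has); (19,3,has); (19,15,has); (19,16,has); (20,1,has); (20,16,has); (20,17,has); (21,15,has); (21,16,has); (21,17,has)


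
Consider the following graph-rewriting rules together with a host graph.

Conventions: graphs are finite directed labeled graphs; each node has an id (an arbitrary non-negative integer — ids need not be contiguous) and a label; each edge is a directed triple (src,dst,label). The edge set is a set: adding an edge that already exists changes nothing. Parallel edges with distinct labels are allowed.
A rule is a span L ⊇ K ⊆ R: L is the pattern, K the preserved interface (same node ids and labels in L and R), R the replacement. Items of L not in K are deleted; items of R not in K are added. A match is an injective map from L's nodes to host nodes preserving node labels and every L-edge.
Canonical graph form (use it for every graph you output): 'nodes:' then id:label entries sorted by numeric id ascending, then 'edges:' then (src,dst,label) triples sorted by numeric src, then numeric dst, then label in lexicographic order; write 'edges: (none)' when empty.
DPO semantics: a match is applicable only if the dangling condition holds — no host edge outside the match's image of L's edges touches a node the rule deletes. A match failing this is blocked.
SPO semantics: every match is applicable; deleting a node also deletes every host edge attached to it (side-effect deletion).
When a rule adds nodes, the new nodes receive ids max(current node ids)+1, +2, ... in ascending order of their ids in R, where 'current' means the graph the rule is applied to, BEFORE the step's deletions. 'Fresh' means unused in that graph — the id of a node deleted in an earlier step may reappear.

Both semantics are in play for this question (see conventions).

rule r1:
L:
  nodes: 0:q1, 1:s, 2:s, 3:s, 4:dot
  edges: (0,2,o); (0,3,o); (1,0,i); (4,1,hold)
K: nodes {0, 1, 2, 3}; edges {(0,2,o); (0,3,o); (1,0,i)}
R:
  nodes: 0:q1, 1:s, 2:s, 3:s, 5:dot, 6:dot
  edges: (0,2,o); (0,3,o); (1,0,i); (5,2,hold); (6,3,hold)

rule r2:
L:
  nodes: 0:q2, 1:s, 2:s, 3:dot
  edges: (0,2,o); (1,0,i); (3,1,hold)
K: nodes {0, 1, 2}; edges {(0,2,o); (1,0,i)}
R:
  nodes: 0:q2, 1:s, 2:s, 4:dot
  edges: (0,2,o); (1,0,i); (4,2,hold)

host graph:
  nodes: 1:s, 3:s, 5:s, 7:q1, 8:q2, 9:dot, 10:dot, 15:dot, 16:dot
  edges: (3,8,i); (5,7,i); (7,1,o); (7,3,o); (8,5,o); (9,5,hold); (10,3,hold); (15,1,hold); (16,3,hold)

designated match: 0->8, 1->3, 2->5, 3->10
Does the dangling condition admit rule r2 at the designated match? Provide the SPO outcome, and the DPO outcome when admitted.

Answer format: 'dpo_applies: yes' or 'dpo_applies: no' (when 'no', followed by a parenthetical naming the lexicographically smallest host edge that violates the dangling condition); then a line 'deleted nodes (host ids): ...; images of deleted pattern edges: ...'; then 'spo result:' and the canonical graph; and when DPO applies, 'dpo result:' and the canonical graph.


dpo_applies: yes
deleted nodes (host ids): 10; images of deleted pattern edges: (10,3,hold)
spo result:
nodes: 1:s, 3:s, 5:s, 7:q1, 8:q2, 9:dot, 15:dot, 16:dot, 17:dot
edges: (3,8,i); (5,7,i); (7,1,o); (7,3,o); (8,5,o); (9,5,hold); (15,1,hold); (16,3,hold); (17,5,hold)
dpo result:
nodes: 1:s, 3:s, 5:s, 7:q1, 8:q2, 9:dot, 15:dot, 16:dot, 17:dot
edges: (3,8,i); (5,7,i); (7,1,o); (7,3,o); (8,5,o); (9,5,hold); (15,1,hold); (16,3,hold); (17,5,hold)


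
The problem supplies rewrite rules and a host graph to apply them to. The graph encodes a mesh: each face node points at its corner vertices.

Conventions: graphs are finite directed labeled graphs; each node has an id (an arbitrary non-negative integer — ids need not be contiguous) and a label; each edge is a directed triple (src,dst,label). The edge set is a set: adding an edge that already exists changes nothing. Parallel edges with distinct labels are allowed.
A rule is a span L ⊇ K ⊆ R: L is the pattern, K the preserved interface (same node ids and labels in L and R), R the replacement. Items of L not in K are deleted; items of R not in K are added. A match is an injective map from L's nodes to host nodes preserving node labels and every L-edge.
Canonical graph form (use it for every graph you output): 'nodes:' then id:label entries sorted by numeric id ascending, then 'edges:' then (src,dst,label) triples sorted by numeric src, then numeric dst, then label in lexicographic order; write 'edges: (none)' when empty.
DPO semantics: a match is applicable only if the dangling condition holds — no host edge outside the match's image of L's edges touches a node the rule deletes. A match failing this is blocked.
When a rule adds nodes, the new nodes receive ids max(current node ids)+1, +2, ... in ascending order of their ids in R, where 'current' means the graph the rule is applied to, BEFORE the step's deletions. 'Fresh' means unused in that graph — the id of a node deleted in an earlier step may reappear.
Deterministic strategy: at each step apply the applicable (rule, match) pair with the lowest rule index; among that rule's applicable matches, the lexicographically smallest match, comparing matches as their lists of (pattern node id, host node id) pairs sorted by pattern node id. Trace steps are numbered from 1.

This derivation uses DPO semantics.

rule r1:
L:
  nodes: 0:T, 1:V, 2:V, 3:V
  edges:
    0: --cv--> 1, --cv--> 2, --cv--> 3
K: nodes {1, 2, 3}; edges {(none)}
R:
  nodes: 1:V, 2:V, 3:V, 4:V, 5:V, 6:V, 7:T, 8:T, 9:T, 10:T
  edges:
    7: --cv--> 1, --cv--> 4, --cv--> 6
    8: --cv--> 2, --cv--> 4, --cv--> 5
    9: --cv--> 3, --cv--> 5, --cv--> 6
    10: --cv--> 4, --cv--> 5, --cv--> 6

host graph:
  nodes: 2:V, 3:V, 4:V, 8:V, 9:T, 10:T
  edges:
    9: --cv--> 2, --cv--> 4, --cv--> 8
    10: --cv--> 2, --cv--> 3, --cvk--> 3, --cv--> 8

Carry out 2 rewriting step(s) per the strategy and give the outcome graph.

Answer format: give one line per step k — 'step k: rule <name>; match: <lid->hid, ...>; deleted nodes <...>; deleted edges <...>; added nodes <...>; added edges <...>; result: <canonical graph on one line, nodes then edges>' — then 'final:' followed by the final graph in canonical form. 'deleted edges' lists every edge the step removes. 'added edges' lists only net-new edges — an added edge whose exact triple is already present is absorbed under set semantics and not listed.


step 1: rule r1; match: 0->9, 1->2, 2->4, 3->8; deleted nodes 9; deleted edges (9,2,cv); (9,4,cv); (9,8,cv); added nodes 11, 12, 13, 14, 15, 16, 17; added edges (14,2,cv); (14,11,cv); (14,13,cv); (15,4,cv); (15,11,cv); (15,12,cv); (16,8,cv); (16,12,cv); (16,13,cv); (17,11,cv); (17,12,cv); (17,13,cv); result: nodes: 2:V, 3:V, 4:V, 8:V, 10:T, 11:V, 12:V, 13:V, 14:T, 15:T, 16:T, 17:T edges: (10,2,cv); (10,3,cv); (10,3,cvk); (10,8,cv); (14,2,cv); (14,11,cv); (14,13,cv); (15,4,cv); (15,11,cv); (15,12,cv); (16,8,cv); (16,12,cv); (16,13,cv); (17,11,cv); (17,12,cv); (17,13,cv)
step 2: rule r1; match: 0->14, 1->2, 2->11, 3->13; deleted nodes 14; deleted edges (14,2,cv); (14,11,cv); (14,13,cv); added nodes 18, 19, 20, 21, 22, 23, 24; added edges (21,2,cv); (21,18,cv); (21,20,cv); (22,11,cv); (22,18,cv); (22,19,cv); (23,13,cv); (23,19,cv); (23,20,cv); (24,18,cv); (24,19,cv); (24,20,cv); result: nodes: 2:V, 3:V, 4:V, 8:V, 10:T, 11:V, 12:V, 13:V, 15:T, 16:T, 17:T, 18:V, 19:V, 20:V, 21:T, 22:T, 23:T, 24:T edges: (10,2,cv); (10,3,cv); (10,3,cvk); (10,8,cv); (15,4,cv); (15,11,cv); (15,12,cv); (16,8,cv); (16,12,cv); (16,13,cv); (17,11,cv); (17,12,cv); (17,13,cv); (21,2,cv); (21,18,cv); (21,20,cv); (22,11,cv); (22,18,cv); (22,19,cv); (23,13,cv); (23,19,cv); (23,20,cv); (24,18,cv); (24,19,cv); (24,20,cv)
final:
nodes: 2:V, 3:V, 4:V, 8:V, 10:T, 11:V, 12:V, 13:V, 15:T, 16:T, 17:T, 18:V, 19:V, 20:V, 21:T, 22:T, 23:T, 24:T
edges: (10,2,cv); (10,3,cv); (10,3,cvk); (10,8,cv); (15,4,cv); (15,11,cv); (15,12,cv); (16,8,cv); (16,12,cv); (16,13,cv); (17,11,cv); (17,12,cv); (17,13,cv); (21,2,cv); (21,18,cv); (21,20,cv); (22,11,cv); (22,18,cv); (22,19,cv); (23,13,cv); (23,19,cv); (23,20,cv); (24,18,cv); (24,19,cv); (24,20,cv)


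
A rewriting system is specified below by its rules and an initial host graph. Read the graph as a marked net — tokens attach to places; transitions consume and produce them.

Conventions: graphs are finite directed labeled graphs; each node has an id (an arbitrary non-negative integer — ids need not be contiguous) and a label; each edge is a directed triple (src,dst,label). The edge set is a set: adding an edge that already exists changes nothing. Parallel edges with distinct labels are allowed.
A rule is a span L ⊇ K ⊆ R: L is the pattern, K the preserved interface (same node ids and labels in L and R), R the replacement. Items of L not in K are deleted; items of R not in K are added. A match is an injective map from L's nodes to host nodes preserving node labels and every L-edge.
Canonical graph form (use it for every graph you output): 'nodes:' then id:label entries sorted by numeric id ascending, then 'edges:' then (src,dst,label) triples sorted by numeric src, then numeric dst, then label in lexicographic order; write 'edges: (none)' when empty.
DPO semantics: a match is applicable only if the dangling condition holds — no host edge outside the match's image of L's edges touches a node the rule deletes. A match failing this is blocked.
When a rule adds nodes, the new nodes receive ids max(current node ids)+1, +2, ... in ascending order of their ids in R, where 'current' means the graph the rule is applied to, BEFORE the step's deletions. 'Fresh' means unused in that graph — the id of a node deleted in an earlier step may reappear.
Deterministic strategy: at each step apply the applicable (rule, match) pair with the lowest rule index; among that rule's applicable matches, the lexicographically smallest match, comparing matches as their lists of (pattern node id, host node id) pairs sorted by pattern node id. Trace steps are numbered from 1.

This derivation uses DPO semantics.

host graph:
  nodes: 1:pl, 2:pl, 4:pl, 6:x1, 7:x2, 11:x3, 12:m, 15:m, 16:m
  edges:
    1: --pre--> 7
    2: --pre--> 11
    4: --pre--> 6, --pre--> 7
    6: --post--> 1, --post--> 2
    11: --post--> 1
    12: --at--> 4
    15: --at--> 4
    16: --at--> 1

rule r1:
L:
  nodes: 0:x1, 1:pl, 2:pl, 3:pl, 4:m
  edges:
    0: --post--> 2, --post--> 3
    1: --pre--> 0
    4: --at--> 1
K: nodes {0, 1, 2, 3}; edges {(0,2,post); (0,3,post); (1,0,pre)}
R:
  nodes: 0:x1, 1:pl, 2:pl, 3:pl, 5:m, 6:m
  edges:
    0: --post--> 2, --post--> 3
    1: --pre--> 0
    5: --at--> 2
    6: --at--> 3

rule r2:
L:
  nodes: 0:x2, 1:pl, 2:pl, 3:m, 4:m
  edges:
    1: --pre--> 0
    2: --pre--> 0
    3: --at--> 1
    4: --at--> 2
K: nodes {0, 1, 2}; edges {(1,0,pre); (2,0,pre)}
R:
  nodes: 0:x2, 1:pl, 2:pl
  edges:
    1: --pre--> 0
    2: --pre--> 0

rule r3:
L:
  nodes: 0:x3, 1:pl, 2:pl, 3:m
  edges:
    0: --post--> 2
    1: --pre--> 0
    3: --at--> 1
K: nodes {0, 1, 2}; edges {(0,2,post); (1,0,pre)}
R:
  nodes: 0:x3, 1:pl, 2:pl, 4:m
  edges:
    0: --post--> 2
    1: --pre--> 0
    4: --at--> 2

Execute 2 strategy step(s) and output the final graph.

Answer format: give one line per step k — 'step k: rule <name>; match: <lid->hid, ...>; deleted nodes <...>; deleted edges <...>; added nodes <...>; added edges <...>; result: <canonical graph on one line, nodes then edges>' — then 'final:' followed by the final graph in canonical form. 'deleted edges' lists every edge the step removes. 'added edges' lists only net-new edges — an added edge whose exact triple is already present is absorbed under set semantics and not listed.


step 1: rule r1; match: 0->6, 1->4, 2->1, 3->2, 4->12; deleted nodes 12; deleted edges (12,4,at); added nodes 17, 18; added edges (17,1,at); (18,2,at); result: nodes: 1:pl, 2:pl, 4:pl, 6:x1, 7:x2, 11:x3, 15:m, 16:m, 17:m, 18:m edges: (1,7,pre); (2,11,pre); (4,6,pre); (4,7,pre); (6,1,post); (6,2,post); (11,1,post); (15,4,at); (16,1,at); (17,1,at); (18,2,at)
step 2: rule r1; match: 0->6, 1->4, 2->1, 3->2, 4->15; deleted nodes 15; deleted edges (15,4,at); added nodes 19, 20; added edges (19,1,at); (20,2,at); result: nodes: 1:pl, 2:pl, 4:pl, 6:x1, 7:x2, 11:x3, 16:m, 17:m, 18:m, 19:m, 20:m edges: (1,7,pre); (2,11,pre); (4,6,pre); (4,7,pre); (6,1,post); (6,2,post); (11,1,post); (16,1,at); (17,1,at); (18,2,at); (19,1,at); (20,2,at)
final:
nodes: 1:pl, 2:pl, 4:pl, 6:x1, 7:x2, 11:x3, 16:m, 17:m, 18:m, 19:m, 20:m
edges: (1,7,pre); (2,11,pre); (4,6,pre); (4,7,pre); (6,1,post); (6,2,post); (11,1,post); (16,1,at); (17,1,at); (18,2,at); (19,1,at); (20,2,at)


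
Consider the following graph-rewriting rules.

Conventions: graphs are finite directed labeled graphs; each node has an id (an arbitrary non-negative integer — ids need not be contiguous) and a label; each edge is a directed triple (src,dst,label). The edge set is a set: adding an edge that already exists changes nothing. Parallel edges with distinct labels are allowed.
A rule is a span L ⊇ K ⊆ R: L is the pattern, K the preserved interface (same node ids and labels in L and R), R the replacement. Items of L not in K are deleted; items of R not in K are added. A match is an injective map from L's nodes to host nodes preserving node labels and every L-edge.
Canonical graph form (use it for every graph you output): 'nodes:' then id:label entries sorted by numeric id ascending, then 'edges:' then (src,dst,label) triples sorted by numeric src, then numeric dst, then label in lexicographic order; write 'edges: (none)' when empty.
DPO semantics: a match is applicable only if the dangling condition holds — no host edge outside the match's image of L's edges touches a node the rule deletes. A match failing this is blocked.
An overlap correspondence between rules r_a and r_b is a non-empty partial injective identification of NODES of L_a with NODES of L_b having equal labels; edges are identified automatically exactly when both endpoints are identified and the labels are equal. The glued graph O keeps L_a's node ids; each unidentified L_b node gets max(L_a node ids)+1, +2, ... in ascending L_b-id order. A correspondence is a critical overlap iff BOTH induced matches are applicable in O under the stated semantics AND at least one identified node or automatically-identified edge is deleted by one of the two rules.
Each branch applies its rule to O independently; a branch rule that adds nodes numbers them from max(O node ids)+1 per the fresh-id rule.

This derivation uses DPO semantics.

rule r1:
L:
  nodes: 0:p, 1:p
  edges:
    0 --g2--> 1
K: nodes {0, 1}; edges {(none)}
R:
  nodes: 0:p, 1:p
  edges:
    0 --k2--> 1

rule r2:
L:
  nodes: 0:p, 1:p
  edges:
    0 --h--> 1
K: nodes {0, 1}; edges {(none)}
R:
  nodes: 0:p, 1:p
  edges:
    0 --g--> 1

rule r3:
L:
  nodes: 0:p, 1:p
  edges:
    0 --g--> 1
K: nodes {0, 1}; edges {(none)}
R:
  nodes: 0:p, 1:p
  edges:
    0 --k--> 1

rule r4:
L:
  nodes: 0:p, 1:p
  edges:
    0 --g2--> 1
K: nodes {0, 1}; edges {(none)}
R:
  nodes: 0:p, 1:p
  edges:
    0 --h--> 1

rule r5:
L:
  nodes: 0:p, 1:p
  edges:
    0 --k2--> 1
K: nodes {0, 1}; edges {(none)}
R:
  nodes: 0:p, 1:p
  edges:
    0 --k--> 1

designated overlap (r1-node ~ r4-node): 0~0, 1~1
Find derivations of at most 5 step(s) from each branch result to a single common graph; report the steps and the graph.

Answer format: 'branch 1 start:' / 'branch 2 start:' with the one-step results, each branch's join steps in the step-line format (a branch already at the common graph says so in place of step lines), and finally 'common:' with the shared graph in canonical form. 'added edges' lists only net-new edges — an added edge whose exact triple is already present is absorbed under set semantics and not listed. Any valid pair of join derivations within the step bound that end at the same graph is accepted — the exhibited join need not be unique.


branch 1 start:
nodes: 0:p, 1:p
edges: (0,1,k2)
branch 2 start:
nodes: 0:p, 1:p
edges: (0,1,h)
branch 1 step 1: rule r5; match: 0->0, 1->1; deleted nodes (none); deleted edges (0,1,k2); added nodes (none); added edges (0,1,k); result: nodes: 0:p, 1:p edges: (0,1,k)
branch 2 step 1: rule r2; match: 0->0, 1->1; deleted nodes (none); deleted edges (0,1,h); added nodes (none); added edges (0,1,g); result: nodes: 0:p, 1:p edges: (0,1,g)
branch 2 step 2: rule r3; match: 0->0, 1->1; deleted nodes (none); deleted edges (0,1,g); added nodes (none); added edges (0,1,k); result: nodes: 0:p, 1:p edges: (0,1,k)
common:
nodes: 0:p, 1:p
edges: (0,1,k)
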